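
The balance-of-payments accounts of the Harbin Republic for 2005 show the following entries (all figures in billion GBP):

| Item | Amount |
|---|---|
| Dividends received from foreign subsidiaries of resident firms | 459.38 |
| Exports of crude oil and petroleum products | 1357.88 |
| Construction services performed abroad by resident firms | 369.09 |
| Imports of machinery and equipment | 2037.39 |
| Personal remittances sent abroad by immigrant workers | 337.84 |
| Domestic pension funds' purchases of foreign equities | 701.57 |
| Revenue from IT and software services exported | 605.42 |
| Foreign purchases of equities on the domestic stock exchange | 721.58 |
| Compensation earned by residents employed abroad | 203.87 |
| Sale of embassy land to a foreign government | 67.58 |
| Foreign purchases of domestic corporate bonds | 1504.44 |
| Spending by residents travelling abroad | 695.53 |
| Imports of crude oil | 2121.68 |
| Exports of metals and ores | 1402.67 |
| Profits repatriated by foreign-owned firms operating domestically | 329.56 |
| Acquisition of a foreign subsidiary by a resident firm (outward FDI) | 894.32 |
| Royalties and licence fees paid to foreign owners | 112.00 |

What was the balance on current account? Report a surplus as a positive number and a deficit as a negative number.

Goods: -2121.68 + 1402.67 - 2037.39 + 1357.88 = -1398.52
Services: -112.00 - 695.53 + 605.42 + 369.09 = 166.98
Primary income: 203.87 + 459.38 - 329.56 = 333.69
Secondary income: -337.84
Current account = (-1398.52) + 166.98 + 333.69 + (-337.84) = -1235.69
(Excluded from the current account — financial account: domestic pension funds' purchases of foreign equities 701.57, foreign purchases of equities on the domestic stock exchange 721.58, foreign purchases of domestic corporate bonds 1504.44, acquisition of a foreign subsidiary by a resident firm (outward FDI) 894.32; capital account: sale of embassy land to a foreign government 67.58.)

-1235.69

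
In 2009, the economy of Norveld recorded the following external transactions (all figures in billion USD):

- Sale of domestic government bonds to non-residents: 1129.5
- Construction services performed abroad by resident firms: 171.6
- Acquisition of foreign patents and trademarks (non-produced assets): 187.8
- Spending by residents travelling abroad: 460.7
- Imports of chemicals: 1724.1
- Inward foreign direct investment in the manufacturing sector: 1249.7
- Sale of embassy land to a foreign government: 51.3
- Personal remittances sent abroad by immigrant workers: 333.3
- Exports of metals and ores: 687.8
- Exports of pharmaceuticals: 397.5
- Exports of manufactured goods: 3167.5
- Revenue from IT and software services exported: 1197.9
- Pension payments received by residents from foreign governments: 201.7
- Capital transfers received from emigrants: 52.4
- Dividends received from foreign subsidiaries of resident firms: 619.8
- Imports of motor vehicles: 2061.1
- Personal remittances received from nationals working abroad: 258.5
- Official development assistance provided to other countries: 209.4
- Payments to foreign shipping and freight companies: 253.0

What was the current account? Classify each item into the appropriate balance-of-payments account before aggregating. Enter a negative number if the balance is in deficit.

Goods: 687.8 - 2061.1 - 1724.1 + 3167.5 + 397.5 = 467.6
Services: 171.6 + 1197.9 - 253.0 - 460.7 = 655.8
Primary income: 619.8
Secondary income: -209.4 + 258.5 + 201.7 - 333.3 = -82.5
Current account = 467.6 + 655.8 + 619.8 + (-82.5) = 1660.7
(Excluded from the current account — financial account: sale of domestic government bonds to non-residents 1129.5, inward foreign direct investment in the manufacturing sector 1249.7; capital account: acquisition of foreign patents and trademarks (non-produced assets) 187.8, sale of embassy land to a foreign government 51.3, capital transfers received from emigrants 52.4.)

1660.7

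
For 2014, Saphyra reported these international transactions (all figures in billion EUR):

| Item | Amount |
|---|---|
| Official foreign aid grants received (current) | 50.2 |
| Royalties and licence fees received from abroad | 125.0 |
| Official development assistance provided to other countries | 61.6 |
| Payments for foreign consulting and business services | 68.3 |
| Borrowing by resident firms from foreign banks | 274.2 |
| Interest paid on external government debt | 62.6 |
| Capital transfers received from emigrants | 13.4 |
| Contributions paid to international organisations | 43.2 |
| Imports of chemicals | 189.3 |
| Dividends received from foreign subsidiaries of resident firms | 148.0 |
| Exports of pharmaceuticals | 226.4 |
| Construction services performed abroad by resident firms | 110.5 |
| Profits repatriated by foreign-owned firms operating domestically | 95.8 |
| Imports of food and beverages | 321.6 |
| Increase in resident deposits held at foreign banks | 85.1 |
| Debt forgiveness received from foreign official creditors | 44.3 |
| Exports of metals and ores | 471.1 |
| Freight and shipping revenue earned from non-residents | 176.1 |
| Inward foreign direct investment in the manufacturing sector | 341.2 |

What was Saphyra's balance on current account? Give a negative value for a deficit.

464.9

Goods: 226.4 + 471.1 - 321.6 - 189.3 = 186.6
Services: 176.1 + 125.0 - 68.3 + 110.5 = 343.3
Primary income: -62.6 - 95.8 + 148.0 = -10.4
Secondary income: -43.2 + 50.2 - 61.6 = -54.6
Current account = 186.6 + 343.3 + (-10.4) + (-54.6) = 464.9
(Excluded from the current account — financial account: borrowing by resident firms from foreign banks 274.2, increase in resident deposits held at foreign banks 85.1, inward foreign direct investment in the manufacturing sector 341.2; capital account: capital transfers received from emigrants 13.4, debt forgiveness received from foreign official creditors 44.3.)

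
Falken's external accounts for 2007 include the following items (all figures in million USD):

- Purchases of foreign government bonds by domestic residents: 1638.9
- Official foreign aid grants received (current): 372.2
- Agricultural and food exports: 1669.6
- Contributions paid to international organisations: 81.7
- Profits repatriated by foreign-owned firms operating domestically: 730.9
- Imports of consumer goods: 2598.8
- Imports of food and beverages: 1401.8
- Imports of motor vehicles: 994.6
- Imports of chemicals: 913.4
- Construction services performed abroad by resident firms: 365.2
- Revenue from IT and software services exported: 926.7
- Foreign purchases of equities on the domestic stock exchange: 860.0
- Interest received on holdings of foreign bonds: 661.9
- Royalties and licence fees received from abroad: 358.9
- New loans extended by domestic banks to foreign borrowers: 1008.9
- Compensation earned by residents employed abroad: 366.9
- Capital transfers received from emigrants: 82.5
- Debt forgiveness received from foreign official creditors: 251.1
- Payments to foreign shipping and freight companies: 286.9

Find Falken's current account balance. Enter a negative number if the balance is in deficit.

Goods: -1401.8 + 1669.6 - 994.6 - 2598.8 - 913.4 = -4239.0
Services: 365.2 + 358.9 - 286.9 + 926.7 = 1363.9
Primary income: 366.9 + 661.9 - 730.9 = 297.9
Secondary income: -81.7 + 372.2 = 290.5
Current account = (-4239.0) + 1363.9 + 297.9 + 290.5 = -2286.7
(Excluded from the current account — financial account: purchases of foreign government bonds by domestic residents 1638.9, foreign purchases of equities on the domestic stock exchange 860.0, new loans extended by domestic banks to foreign borrowers 1008.9; capital account: capital transfers received from emigrants 82.5, debt forgiveness received from foreign official creditors 251.1.)

-2286.7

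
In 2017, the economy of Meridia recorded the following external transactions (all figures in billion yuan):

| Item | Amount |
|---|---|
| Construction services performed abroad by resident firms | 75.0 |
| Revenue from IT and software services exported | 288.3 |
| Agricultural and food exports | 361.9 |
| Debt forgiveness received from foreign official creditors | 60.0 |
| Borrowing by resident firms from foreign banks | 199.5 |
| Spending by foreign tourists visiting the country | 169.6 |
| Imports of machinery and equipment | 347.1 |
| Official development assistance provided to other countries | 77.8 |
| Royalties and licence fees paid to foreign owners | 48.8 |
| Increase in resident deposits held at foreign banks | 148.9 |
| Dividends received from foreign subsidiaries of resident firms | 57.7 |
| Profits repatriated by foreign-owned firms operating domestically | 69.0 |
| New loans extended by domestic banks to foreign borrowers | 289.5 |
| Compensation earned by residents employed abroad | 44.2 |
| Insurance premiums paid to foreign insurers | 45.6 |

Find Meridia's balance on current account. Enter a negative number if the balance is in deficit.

Goods: 361.9 - 347.1 = 14.8
Services: -45.6 + 75.0 + 288.3 + 169.6 - 48.8 = 438.5
Primary income: 57.7 - 69.0 + 44.2 = 32.9
Secondary income: -77.8
Current account = 14.8 + 438.5 + 32.9 + (-77.8) = 408.4
(Excluded from the current account — capital account: debt forgiveness received from foreign official creditors 60.0; financial account: borrowing by resident firms from foreign banks 199.5, increase in resident deposits held at foreign banks 148.9, new loans extended by domestic banks to foreign borrowers 289.5.)

408.4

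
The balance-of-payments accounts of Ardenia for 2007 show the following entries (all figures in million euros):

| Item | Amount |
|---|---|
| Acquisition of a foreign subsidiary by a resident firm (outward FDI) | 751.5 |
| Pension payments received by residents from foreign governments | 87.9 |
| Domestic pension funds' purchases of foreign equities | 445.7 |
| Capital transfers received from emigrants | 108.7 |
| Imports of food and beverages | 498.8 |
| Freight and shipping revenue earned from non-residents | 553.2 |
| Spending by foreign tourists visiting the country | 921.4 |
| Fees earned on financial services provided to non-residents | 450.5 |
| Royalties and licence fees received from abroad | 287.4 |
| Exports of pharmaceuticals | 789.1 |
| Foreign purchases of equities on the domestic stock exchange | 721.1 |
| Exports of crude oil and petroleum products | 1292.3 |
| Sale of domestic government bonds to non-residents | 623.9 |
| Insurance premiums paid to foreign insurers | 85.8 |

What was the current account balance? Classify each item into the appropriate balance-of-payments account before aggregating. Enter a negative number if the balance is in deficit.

Goods: 789.1 - 498.8 + 1292.3 = 1582.6
Services: 553.2 + 287.4 - 85.8 + 450.5 + 921.4 = 2126.7
Secondary income: 87.9
Current account = 1582.6 + 2126.7 + 87.9 = 3797.2
(Excluded from the current account — financial account: acquisition of a foreign subsidiary by a resident firm (outward FDI) 751.5, domestic pension funds' purchases of foreign equities 445.7, foreign purchases of equities on the domestic stock exchange 721.1, sale of domestic government bonds to non-residents 623.9; capital account: capital transfers received from emigrants 108.7.)

3797.2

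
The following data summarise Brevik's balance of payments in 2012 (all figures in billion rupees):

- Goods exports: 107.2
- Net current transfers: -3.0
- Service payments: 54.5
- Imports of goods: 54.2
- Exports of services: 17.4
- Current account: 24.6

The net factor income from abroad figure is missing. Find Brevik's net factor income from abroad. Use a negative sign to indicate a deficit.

11.7

Current account = goods balance + services balance + net primary income + net secondary income
Sum of the known components = 12.9
Net factor income from abroad = CA - (known components) = 24.6 - 12.9 = 11.7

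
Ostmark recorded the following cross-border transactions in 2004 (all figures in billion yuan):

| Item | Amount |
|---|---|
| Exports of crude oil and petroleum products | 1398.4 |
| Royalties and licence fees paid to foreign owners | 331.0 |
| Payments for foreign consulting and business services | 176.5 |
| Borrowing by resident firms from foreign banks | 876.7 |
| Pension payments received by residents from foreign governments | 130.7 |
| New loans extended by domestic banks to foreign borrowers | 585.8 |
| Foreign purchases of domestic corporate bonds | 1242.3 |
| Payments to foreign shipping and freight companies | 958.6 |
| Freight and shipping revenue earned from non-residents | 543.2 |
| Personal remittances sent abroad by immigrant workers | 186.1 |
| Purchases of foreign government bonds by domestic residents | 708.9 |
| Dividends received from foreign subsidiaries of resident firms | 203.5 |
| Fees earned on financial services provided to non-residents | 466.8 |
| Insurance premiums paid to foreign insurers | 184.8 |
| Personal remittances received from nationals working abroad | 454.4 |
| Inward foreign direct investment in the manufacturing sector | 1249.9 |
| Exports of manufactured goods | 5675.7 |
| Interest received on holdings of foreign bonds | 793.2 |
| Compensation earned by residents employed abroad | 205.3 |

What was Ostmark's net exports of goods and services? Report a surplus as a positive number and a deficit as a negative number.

6433.2

Goods: 5675.7 + 1398.4 = 7074.1
Services: -184.8 + 466.8 - 331.0 - 958.6 + 543.2 - 176.5 = -640.9
Trade balance = 7074.1 + (-640.9) = 6433.2
(Excluded from the trade balance — financial account: borrowing by resident firms from foreign banks 876.7, new loans extended by domestic banks to foreign borrowers 585.8, foreign purchases of domestic corporate bonds 1242.3, purchases of foreign government bonds by domestic residents 708.9, inward foreign direct investment in the manufacturing sector 1249.9; secondary income: pension payments received by residents from foreign governments 130.7, personal remittances sent abroad by immigrant workers 186.1, personal remittances received from nationals working abroad 454.4; primary income: dividends received from foreign subsidiaries of resident firms 203.5, interest received on holdings of foreign bonds 793.2, compensation earned by residents employed abroad 205.3.)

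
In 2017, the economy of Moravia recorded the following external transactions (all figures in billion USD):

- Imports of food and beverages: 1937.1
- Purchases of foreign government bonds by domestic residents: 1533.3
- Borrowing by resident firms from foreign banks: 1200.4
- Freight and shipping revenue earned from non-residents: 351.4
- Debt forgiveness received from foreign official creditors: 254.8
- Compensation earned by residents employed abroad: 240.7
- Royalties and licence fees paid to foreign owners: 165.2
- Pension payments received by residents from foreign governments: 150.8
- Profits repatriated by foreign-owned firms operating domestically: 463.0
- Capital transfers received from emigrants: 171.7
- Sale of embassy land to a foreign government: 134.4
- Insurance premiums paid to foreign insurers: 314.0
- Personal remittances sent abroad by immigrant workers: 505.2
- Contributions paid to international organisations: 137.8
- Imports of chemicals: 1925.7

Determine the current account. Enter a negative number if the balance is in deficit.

-4705.1

Goods: -1925.7 - 1937.1 = -3862.8
Services: -314.0 - 165.2 + 351.4 = -127.8
Primary income: -463.0 + 240.7 = -222.3
Secondary income: -137.8 + 150.8 - 505.2 = -492.2
Current account = (-3862.8) + (-127.8) + (-222.3) + (-492.2) = -4705.1
(Excluded from the current account — financial account: purchases of foreign government bonds by domestic residents 1533.3, borrowing by resident firms from foreign banks 1200.4; capital account: debt forgiveness received from foreign official creditors 254.8, capital transfers received from emigrants 171.7, sale of embassy land to a foreign government 134.4.)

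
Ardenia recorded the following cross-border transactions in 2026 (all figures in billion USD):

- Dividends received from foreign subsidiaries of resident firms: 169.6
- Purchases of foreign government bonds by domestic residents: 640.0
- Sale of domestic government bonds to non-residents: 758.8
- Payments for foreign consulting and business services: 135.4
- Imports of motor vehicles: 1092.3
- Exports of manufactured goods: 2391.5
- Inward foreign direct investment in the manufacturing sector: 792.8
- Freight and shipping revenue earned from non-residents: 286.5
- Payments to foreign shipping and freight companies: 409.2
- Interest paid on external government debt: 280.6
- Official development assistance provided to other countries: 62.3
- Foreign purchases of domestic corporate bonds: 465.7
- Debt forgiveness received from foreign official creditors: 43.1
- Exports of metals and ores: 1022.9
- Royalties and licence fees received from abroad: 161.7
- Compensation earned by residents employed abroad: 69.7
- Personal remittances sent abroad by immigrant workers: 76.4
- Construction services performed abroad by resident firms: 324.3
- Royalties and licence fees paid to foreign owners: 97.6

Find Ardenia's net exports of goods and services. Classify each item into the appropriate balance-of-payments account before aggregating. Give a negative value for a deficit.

Goods: -1092.3 + 1022.9 + 2391.5 = 2322.1
Services: 161.7 + 286.5 + 324.3 - 135.4 - 97.6 - 409.2 = 130.3
Trade balance = 2322.1 + 130.3 = 2452.4
(Excluded from the trade balance — primary income: dividends received from foreign subsidiaries of resident firms 169.6, interest paid on external government debt 280.6, compensation earned by residents employed abroad 69.7; financial account: purchases of foreign government bonds by domestic residents 640.0, sale of domestic government bonds to non-residents 758.8, inward foreign direct investment in the manufacturing sector 792.8, foreign purchases of domestic corporate bonds 465.7; secondary income: official development assistance provided to other countries 62.3, personal remittances sent abroad by immigrant workers 76.4; capital account: debt forgiveness received from foreign official creditors 43.1.)

2452.4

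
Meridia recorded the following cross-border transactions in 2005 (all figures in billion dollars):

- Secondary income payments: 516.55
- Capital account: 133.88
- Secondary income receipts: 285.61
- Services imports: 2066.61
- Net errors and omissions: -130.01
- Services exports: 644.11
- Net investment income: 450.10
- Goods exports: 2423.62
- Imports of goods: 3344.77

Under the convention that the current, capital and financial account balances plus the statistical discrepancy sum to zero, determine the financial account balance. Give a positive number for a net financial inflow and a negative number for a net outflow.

Goods balance = 2423.62 - 3344.77 = -921.15
Services balance = 644.11 - 2066.61 = -1422.50
Trade balance (goods + services) = -921.15 + (-1422.50) = -2343.65
Net primary income = 450.10
Net secondary income = 285.61 - 516.55 = -230.94
Current account = -2343.65 + 450.10 + (-230.94) = -2124.49
Financial account = -(-2124.49 + 133.88 + (-130.01)) = 2120.62

2120.62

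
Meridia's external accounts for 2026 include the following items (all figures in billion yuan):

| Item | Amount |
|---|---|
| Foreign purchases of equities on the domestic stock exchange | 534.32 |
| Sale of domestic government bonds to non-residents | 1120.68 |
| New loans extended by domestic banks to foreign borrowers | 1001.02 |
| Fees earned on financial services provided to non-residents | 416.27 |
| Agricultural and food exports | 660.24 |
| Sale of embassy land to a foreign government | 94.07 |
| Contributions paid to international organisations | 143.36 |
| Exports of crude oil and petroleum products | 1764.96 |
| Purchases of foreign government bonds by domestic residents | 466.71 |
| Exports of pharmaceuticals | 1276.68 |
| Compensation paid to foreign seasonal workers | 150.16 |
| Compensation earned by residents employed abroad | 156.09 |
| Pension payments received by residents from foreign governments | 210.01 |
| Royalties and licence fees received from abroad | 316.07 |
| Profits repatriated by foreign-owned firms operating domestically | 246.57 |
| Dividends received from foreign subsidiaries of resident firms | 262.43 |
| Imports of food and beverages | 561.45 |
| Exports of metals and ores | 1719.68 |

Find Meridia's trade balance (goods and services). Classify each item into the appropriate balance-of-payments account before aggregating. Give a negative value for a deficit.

Goods: 1764.96 + 1276.68 - 561.45 + 1719.68 + 660.24 = 4860.11
Services: 316.07 + 416.27 = 732.34
Trade balance = 4860.11 + 732.34 = 5592.45
(Excluded from the trade balance — financial account: foreign purchases of equities on the domestic stock exchange 534.32, sale of domestic government bonds to non-residents 1120.68, new loans extended by domestic banks to foreign borrowers 1001.02, purchases of foreign government bonds by domestic residents 466.71; capital account: sale of embassy land to a foreign government 94.07; secondary income: contributions paid to international organisations 143.36, pension payments received by residents from foreign governments 210.01; primary income: compensation paid to foreign seasonal workers 150.16, compensation earned by residents employed abroad 156.09, profits repatriated by foreign-owned firms operating domestically 246.57, dividends received from foreign subsidiaries of resident firms 262.43.)

5592.45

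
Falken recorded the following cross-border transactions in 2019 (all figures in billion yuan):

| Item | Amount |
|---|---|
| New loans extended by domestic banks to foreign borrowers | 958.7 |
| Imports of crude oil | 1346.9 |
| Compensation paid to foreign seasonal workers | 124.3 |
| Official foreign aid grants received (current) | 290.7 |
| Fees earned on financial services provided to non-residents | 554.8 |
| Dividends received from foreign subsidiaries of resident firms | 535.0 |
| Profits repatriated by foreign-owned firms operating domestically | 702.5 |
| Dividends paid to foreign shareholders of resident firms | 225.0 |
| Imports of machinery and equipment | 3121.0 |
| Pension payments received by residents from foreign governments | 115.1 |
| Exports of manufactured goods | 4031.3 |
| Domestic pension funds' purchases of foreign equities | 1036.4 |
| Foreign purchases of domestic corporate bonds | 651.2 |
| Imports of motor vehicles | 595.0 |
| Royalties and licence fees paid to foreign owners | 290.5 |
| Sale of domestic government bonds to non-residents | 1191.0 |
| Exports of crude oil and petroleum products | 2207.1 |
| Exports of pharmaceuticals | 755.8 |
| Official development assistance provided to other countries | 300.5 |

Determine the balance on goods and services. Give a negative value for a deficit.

2195.6

Goods: -1346.9 + 4031.3 + 755.8 + 2207.1 - 3121.0 - 595.0 = 1931.3
Services: 554.8 - 290.5 = 264.3
Trade balance = 1931.3 + 264.3 = 2195.6
(Excluded from the trade balance — financial account: new loans extended by domestic banks to foreign borrowers 958.7, domestic pension funds' purchases of foreign equities 1036.4, foreign purchases of domestic corporate bonds 651.2, sale of domestic government bonds to non-residents 1191.0; primary income: compensation paid to foreign seasonal workers 124.3, dividends received from foreign subsidiaries of resident firms 535.0, profits repatriated by foreign-owned firms operating domestically 702.5, dividends paid to foreign shareholders of resident firms 225.0; secondary income: official foreign aid grants received (current) 290.7, pension payments received by residents from foreign governments 115.1, official development assistance provided to other countries 300.5.)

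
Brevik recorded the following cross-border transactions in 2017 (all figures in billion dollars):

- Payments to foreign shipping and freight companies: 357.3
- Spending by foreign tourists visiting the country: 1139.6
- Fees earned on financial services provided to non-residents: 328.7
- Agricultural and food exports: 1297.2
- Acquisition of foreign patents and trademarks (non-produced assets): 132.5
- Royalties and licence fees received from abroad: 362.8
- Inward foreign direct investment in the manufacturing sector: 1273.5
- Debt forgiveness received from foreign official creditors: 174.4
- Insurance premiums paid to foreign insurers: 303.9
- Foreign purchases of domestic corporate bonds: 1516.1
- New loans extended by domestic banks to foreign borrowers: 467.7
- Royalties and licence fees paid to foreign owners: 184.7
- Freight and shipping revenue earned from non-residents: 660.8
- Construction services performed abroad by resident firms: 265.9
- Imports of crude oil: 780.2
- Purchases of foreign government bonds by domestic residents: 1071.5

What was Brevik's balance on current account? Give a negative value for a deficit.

2428.9

Goods: -780.2 + 1297.2 = 517.0
Services: 1139.6 + 265.9 + 660.8 + 362.8 - 184.7 - 357.3 - 303.9 + 328.7 = 1911.9
Current account = 517.0 + 1911.9 = 2428.9
(Excluded from the current account — capital account: acquisition of foreign patents and trademarks (non-produced assets) 132.5, debt forgiveness received from foreign official creditors 174.4; financial account: inward foreign direct investment in the manufacturing sector 1273.5, foreign purchases of domestic corporate bonds 1516.1, new loans extended by domestic banks to foreign borrowers 467.7, purchases of foreign government bonds by domestic residents 1071.5.)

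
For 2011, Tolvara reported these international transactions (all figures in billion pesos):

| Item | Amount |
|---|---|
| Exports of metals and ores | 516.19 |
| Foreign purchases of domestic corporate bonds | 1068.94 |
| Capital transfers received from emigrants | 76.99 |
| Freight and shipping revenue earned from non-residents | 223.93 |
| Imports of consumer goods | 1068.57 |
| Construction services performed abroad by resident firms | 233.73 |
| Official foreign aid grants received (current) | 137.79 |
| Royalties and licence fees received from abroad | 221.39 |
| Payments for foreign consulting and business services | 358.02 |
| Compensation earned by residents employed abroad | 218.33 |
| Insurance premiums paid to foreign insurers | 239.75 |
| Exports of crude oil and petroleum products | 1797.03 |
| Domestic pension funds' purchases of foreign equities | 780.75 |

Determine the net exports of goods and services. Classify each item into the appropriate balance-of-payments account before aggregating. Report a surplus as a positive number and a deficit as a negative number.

1325.93

Goods: 516.19 + 1797.03 - 1068.57 = 1244.65
Services: 223.93 - 239.75 - 358.02 + 233.73 + 221.39 = 81.28
Trade balance = 1244.65 + 81.28 = 1325.93
(Excluded from the trade balance — financial account: foreign purchases of domestic corporate bonds 1068.94, domestic pension funds' purchases of foreign equities 780.75; capital account: capital transfers received from emigrants 76.99; secondary income: official foreign aid grants received (current) 137.79; primary income: compensation earned by residents employed abroad 218.33.)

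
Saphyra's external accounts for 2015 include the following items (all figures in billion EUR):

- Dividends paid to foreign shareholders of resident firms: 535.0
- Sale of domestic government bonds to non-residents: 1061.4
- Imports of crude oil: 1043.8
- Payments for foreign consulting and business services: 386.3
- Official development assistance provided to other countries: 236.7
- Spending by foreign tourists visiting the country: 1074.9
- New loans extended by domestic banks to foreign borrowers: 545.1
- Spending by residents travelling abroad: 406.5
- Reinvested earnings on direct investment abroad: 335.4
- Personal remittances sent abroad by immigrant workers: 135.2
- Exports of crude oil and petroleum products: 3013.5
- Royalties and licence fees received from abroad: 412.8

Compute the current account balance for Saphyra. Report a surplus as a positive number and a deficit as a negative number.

2093.1

Goods: -1043.8 + 3013.5 = 1969.7
Services: 1074.9 + 412.8 - 406.5 - 386.3 = 694.9
Primary income: 335.4 - 535.0 = -199.6
Secondary income: -236.7 - 135.2 = -371.9
Current account = 1969.7 + 694.9 + (-199.6) + (-371.9) = 2093.1
(Excluded from the current account — financial account: sale of domestic government bonds to non-residents 1061.4, new loans extended by domestic banks to foreign borrowers 545.1.)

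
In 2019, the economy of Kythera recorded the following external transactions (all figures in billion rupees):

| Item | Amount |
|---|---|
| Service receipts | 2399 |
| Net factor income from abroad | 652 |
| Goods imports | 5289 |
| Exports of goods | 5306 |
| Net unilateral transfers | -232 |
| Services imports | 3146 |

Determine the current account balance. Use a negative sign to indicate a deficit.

Goods balance = 5306 - 5289 = 17
Services balance = 2399 - 3146 = -747
Trade balance (goods + services) = 17 + (-747) = -730
Net primary income = 652
Net secondary income = -232
Current account = -730 + 652 + (-232) = -310

-310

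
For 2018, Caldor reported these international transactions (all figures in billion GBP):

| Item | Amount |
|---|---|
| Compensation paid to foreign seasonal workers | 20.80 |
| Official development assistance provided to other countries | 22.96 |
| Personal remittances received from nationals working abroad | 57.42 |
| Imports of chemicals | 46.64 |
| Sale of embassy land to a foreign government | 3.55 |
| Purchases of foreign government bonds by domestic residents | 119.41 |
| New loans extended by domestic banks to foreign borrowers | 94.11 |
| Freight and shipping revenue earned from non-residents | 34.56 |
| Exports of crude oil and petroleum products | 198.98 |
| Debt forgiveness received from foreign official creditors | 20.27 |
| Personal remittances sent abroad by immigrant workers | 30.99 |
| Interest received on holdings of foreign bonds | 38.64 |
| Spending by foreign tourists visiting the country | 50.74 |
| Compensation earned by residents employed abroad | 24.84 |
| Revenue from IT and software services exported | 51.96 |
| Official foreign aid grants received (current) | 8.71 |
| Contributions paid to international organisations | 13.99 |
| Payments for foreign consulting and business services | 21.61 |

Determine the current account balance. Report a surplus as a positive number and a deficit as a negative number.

308.86

Goods: 198.98 - 46.64 = 152.34
Services: 51.96 + 34.56 + 50.74 - 21.61 = 115.65
Primary income: 38.64 + 24.84 - 20.80 = 42.68
Secondary income: -13.99 - 30.99 + 8.71 + 57.42 - 22.96 = -1.81
Current account = 152.34 + 115.65 + 42.68 + (-1.81) = 308.86
(Excluded from the current account — capital account: sale of embassy land to a foreign government 3.55, debt forgiveness received from foreign official creditors 20.27; financial account: purchases of foreign government bonds by domestic residents 119.41, new loans extended by domestic banks to foreign borrowers 94.11.)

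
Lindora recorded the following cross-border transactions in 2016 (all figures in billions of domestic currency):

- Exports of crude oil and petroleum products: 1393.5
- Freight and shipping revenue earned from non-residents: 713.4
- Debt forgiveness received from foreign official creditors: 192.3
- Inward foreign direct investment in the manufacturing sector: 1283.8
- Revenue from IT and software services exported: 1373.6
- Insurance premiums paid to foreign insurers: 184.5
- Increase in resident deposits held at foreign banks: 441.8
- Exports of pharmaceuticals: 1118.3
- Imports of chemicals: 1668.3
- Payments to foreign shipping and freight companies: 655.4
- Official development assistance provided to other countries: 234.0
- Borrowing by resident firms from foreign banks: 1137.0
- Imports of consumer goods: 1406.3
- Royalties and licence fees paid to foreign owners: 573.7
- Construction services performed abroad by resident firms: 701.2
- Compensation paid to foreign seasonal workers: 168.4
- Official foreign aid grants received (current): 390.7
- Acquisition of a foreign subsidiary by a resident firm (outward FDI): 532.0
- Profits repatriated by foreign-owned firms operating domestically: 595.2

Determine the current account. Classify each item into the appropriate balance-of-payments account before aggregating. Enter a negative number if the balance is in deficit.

Goods: -1406.3 + 1393.5 - 1668.3 + 1118.3 = -562.8
Services: -184.5 + 713.4 - 655.4 + 701.2 + 1373.6 - 573.7 = 1374.6
Primary income: -595.2 - 168.4 = -763.6
Secondary income: 390.7 - 234.0 = 156.7
Current account = (-562.8) + 1374.6 + (-763.6) + 156.7 = 204.9
(Excluded from the current account — capital account: debt forgiveness received from foreign official creditors 192.3; financial account: inward foreign direct investment in the manufacturing sector 1283.8, increase in resident deposits held at foreign banks 441.8, borrowing by resident firms from foreign banks 1137.0, acquisition of a foreign subsidiary by a resident firm (outward FDI) 532.0.)

204.9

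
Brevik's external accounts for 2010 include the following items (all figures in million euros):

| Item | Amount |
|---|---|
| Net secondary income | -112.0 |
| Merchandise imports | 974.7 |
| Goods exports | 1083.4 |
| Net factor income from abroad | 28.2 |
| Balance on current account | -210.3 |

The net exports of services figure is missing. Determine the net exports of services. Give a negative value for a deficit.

Current account = goods balance + services balance + net primary income + net secondary income
Sum of the known components = 24.9
Net exports of services = CA - (known components) = -210.3 - 24.9 = -235.2

-235.2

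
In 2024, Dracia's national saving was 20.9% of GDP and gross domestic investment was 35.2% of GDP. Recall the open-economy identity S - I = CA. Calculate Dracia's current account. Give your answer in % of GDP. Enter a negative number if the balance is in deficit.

S - I = CA (net lending to the rest of the world).
CA = S - I = 20.9 - 35.2 = -14.3

-14.3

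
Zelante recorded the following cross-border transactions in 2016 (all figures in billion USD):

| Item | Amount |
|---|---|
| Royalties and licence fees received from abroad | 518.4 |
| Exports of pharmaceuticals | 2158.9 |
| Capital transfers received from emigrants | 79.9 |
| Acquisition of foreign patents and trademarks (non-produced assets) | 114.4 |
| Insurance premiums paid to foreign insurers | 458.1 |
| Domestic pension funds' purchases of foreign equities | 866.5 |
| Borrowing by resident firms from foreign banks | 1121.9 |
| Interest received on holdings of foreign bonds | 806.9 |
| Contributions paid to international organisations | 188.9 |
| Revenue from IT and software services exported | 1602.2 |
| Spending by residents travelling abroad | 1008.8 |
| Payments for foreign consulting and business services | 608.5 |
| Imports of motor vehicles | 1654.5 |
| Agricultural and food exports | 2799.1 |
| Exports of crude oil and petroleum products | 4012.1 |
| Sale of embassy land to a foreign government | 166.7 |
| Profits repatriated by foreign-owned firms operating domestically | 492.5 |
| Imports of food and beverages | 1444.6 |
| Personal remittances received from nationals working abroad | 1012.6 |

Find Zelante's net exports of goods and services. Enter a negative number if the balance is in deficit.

Goods: -1444.6 + 4012.1 - 1654.5 + 2158.9 + 2799.1 = 5871.0
Services: -608.5 - 1008.8 + 518.4 + 1602.2 - 458.1 = 45.2
Trade balance = 5871.0 + 45.2 = 5916.2
(Excluded from the trade balance — capital account: capital transfers received from emigrants 79.9, acquisition of foreign patents and trademarks (non-produced assets) 114.4, sale of embassy land to a foreign government 166.7; financial account: domestic pension funds' purchases of foreign equities 866.5, borrowing by resident firms from foreign banks 1121.9; primary income: interest received on holdings of foreign bonds 806.9, profits repatriated by foreign-owned firms operating domestically 492.5; secondary income: contributions paid to international organisations 188.9, personal remittances received from nationals working abroad 1012.6.)

5916.2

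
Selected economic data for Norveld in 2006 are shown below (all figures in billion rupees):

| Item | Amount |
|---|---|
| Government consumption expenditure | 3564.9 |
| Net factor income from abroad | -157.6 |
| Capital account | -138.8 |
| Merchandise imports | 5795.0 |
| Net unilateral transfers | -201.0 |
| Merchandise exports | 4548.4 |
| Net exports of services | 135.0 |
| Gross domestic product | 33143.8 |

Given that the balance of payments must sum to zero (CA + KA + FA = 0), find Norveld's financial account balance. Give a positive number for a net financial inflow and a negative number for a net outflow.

1609.0

Goods balance = 4548.4 - 5795.0 = -1246.6
Services balance = 135.0
Trade balance (goods + services) = -1246.6 + 135.0 = -1111.6
Net primary income = -157.6
Net secondary income = -201.0
Current account = -1111.6 + (-157.6) + (-201.0) = -1470.2
Financial account = -(-1470.2 + (-138.8)) = 1609.0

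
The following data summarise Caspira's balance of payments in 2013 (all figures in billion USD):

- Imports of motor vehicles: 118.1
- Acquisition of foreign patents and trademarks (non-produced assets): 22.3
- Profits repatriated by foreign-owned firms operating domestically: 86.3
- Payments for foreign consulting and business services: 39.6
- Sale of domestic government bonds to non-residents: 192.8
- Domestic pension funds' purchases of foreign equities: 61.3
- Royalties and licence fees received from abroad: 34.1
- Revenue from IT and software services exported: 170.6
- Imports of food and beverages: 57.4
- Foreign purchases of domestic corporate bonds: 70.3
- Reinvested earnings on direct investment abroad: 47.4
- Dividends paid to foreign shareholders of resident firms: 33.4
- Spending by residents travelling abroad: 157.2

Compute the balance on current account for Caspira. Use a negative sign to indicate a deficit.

Goods: -118.1 - 57.4 = -175.5
Services: -39.6 + 34.1 - 157.2 + 170.6 = 7.9
Primary income: -33.4 - 86.3 + 47.4 = -72.3
Current account = (-175.5) + 7.9 + (-72.3) = -239.9
(Excluded from the current account — capital account: acquisition of foreign patents and trademarks (non-produced assets) 22.3; financial account: sale of domestic government bonds to non-residents 192.8, domestic pension funds' purchases of foreign equities 61.3, foreign purchases of domestic corporate bonds 70.3.)

-239.9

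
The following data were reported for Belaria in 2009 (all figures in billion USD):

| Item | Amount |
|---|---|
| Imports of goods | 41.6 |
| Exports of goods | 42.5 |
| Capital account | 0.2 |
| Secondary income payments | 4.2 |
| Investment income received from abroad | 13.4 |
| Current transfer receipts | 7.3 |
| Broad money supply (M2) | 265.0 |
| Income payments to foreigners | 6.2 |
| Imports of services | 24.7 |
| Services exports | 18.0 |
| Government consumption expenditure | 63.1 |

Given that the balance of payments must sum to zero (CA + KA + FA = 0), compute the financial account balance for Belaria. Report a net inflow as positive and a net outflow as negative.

-4.7

Goods balance = 42.5 - 41.6 = 0.9
Services balance = 18.0 - 24.7 = -6.7
Trade balance (goods + services) = 0.9 + (-6.7) = -5.8
Net primary income = 13.4 - 6.2 = 7.2
Net secondary income = 7.3 - 4.2 = 3.1
Current account = -5.8 + 7.2 + 3.1 = 4.5
Financial account = -(4.5 + 0.2) = -4.7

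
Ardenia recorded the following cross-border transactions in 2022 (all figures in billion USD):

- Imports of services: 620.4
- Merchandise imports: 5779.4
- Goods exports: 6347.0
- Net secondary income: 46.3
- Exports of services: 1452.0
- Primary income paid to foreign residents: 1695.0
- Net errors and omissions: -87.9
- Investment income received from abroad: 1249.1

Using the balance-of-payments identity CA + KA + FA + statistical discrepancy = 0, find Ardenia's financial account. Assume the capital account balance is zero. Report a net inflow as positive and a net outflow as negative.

Goods balance = 6347.0 - 5779.4 = 567.6
Services balance = 1452.0 - 620.4 = 831.6
Trade balance (goods + services) = 567.6 + 831.6 = 1399.2
Net primary income = 1249.1 - 1695.0 = -445.9
Net secondary income = 46.3
Current account = 1399.2 + (-445.9) + 46.3 = 999.6
Financial account = -(999.6 + (-87.9)) = -911.7

-911.7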